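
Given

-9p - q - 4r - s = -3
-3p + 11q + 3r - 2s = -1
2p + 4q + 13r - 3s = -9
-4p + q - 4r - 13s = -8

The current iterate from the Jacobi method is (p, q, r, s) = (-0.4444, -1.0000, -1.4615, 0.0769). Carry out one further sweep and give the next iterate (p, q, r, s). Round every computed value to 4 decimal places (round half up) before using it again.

(1.0855, 0.2005, -0.2985, 1.1249)

One sweep:
  p = (-3 - (-1)·-1.0000 - (-4)·-1.4615 - (-1)·0.0769) / (-9) = 1.0855
  q = (-1 - (-3)·-0.4444 - (3)·-1.4615 - (-2)·0.0769) / (11) = 0.2005
  r = (-9 - (2)·-0.4444 - (4)·-1.0000 - (-3)·0.0769) / (13) = -0.2985
  s = (-8 - (-4)·-0.4444 - (1)·-1.0000 - (-4)·-1.4615) / (-13) = 1.1249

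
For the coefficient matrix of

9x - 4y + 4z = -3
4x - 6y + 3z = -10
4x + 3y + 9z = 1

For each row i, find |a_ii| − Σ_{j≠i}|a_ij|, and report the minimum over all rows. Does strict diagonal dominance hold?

-1

row 1: |9| − (4+4) = 1
row 2: |-6| − (4+3) = -1
row 3: |9| − (4+3) = 2
minimum over rows = -1 → not strictly diagonally dominant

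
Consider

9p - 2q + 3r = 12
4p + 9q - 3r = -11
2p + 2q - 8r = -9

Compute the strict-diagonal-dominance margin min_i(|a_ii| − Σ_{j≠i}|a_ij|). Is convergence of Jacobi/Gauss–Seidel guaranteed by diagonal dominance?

2

row 1: |9| − (2+3) = 4
row 2: |9| − (4+3) = 2
row 3: |-8| − (2+2) = 4
minimum over rows = 2 → strictly diagonally dominant (convergence guaranteed)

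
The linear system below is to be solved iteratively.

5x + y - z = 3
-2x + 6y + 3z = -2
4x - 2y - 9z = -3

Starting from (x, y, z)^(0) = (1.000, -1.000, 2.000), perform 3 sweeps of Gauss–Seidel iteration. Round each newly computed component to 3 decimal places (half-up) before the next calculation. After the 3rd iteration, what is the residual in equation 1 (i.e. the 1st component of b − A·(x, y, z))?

-0.112

Iteration 1:
  x = (3 - (1)·-1.000 - (-1)·2.000) / (5) = 1.200
  y = (-2 - (-2)·1.200 - (3)·2.000) / (6) = -0.933
  z = (-3 - (4)·1.200 - (-2)·-0.933) / (-9) = 1.074
Iteration 2:
  x = (3 - (1)·-0.933 - (-1)·1.074) / (5) = 1.001
  y = (-2 - (-2)·1.001 - (3)·1.074) / (6) = -0.537
  z = (-3 - (4)·1.001 - (-2)·-0.537) / (-9) = 0.898
Iteration 3:
  x = (3 - (1)·-0.537 - (-1)·0.898) / (5) = 0.887
  y = (-2 - (-2)·0.887 - (3)·0.898) / (6) = -0.487
  z = (-3 - (4)·0.887 - (-2)·-0.487) / (-9) = 0.836
Residual b − A·x = (-0.112, 0.188, 0.002)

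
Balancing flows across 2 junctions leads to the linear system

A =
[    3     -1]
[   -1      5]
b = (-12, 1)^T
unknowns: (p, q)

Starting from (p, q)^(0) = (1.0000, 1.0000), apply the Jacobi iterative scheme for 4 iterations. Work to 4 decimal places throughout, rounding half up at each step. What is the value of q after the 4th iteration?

-0.6356

Iteration 1:
  p = (-12 - (-1)·1.0000) / (3) = -3.6667
  q = (1 - (-1)·1.0000) / (5) = 0.4000
Iteration 2:
  p = (-12 - (-1)·0.4000) / (3) = -3.8667
  q = (1 - (-1)·-3.6667) / (5) = -0.5333
Iteration 3:
  p = (-12 - (-1)·-0.5333) / (3) = -4.1778
  q = (1 - (-1)·-3.8667) / (5) = -0.5733
Iteration 4:
  p = (-12 - (-1)·-0.5733) / (3) = -4.1911
  q = (1 - (-1)·-4.1778) / (5) = -0.6356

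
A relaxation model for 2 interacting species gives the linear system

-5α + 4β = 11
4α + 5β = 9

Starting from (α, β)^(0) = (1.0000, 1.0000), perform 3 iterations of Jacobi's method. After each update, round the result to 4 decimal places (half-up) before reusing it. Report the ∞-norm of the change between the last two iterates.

Iteration 1:
  α = (11 - (4)·1.0000) / (-5) = -1.4000
  β = (9 - (4)·1.0000) / (5) = 1.0000
Iteration 2:
  α = (11 - (4)·1.0000) / (-5) = -1.4000
  β = (9 - (4)·-1.4000) / (5) = 2.9200
Iteration 3:
  α = (11 - (4)·2.9200) / (-5) = 0.1360
  β = (9 - (4)·-1.4000) / (5) = 2.9200
Change: (1.5360, 0.0000) → max |·| = 1.5360

1.5360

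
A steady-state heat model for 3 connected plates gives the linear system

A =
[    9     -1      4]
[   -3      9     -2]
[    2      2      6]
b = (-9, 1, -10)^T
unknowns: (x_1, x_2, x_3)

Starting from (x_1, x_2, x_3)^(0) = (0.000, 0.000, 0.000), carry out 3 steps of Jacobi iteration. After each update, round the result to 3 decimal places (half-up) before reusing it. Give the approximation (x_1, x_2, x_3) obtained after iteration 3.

(-0.457, -0.276, -1.387)

Iteration 1:
  x_1 = (-9 - (-1)·0.000 - (4)·0.000) / (9) = -1.000
  x_2 = (1 - (-3)·0.000 - (-2)·0.000) / (9) = 0.111
  x_3 = (-10 - (2)·0.000 - (2)·0.000) / (6) = -1.667
Iteration 2:
  x_1 = (-9 - (-1)·0.111 - (4)·-1.667) / (9) = -0.247
  x_2 = (1 - (-3)·-1.000 - (-2)·-1.667) / (9) = -0.593
  x_3 = (-10 - (2)·-1.000 - (2)·0.111) / (6) = -1.370
Iteration 3:
  x_1 = (-9 - (-1)·-0.593 - (4)·-1.370) / (9) = -0.457
  x_2 = (1 - (-3)·-0.247 - (-2)·-1.370) / (9) = -0.276
  x_3 = (-10 - (2)·-0.247 - (2)·-0.593) / (6) = -1.387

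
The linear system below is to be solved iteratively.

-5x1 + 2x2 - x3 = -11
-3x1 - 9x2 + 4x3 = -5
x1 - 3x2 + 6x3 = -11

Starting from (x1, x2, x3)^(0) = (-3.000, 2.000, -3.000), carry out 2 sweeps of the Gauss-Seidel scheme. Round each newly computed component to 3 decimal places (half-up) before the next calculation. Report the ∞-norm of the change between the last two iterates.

Iteration 1:
  x1 = (-11 - (2)·2.000 - (-1)·-3.000) / (-5) = 3.600
  x2 = (-5 - (-3)·3.600 - (4)·-3.000) / (-9) = -1.978
  x3 = (-11 - (1)·3.600 - (-3)·-1.978) / (6) = -3.422
Iteration 2:
  x1 = (-11 - (2)·-1.978 - (-1)·-3.422) / (-5) = 2.093
  x2 = (-5 - (-3)·2.093 - (4)·-3.422) / (-9) = -1.663
  x3 = (-11 - (1)·2.093 - (-3)·-1.663) / (6) = -3.014
Change: (-1.507, 0.315, 0.408) → max |·| = 1.507

1.507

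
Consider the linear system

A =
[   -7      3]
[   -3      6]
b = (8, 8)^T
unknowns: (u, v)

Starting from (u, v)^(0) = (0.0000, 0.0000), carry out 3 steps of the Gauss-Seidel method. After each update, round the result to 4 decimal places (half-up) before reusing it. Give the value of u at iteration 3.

Iteration 1:
  u = (8 - (3)·0.0000) / (-7) = -1.1429
  v = (8 - (-3)·-1.1429) / (6) = 0.7619
Iteration 2:
  u = (8 - (3)·0.7619) / (-7) = -0.8163
  v = (8 - (-3)·-0.8163) / (6) = 0.9252
Iteration 3:
  u = (8 - (3)·0.9252) / (-7) = -0.7463
  v = (8 - (-3)·-0.7463) / (6) = 0.9602

-0.7463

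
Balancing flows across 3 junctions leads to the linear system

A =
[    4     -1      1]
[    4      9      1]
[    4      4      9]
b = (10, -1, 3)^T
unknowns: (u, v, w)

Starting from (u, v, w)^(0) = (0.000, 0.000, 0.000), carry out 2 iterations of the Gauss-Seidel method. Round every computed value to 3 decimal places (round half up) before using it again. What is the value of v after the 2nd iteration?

-1.086

Iteration 1:
  u = (10 - (-1)·0.000 - (1)·0.000) / (4) = 2.500
  v = (-1 - (4)·2.500 - (1)·0.000) / (9) = -1.222
  w = (3 - (4)·2.500 - (4)·-1.222) / (9) = -0.235
Iteration 2:
  u = (10 - (-1)·-1.222 - (1)·-0.235) / (4) = 2.253
  v = (-1 - (4)·2.253 - (1)·-0.235) / (9) = -1.086
  w = (3 - (4)·2.253 - (4)·-1.086) / (9) = -0.185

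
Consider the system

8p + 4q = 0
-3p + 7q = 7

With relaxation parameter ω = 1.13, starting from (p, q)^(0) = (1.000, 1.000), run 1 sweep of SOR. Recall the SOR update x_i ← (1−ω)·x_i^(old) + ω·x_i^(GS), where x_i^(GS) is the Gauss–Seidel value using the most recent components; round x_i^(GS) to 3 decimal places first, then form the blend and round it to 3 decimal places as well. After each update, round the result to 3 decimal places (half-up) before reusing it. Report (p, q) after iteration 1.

Iteration 1:
  p: GS value = (0 - (4)·1.000) / (8) = -0.500;  p ← (1−ω)·1.000 + ω·-0.500 = -0.695
  q: GS value = (7 - (-3)·-0.695) / (7) = 0.702;  q ← (1−ω)·1.000 + ω·0.702 = 0.663

(-0.695, 0.663)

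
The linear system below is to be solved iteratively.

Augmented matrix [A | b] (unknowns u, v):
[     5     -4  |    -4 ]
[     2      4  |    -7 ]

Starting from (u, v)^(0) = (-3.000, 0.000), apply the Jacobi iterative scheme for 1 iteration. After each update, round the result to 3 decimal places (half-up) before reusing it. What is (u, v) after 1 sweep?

(-0.800, -0.250)

Iteration 1:
  u = (-4 - (-4)·0.000) / (5) = -0.800
  v = (-7 - (2)·-3.000) / (4) = -0.250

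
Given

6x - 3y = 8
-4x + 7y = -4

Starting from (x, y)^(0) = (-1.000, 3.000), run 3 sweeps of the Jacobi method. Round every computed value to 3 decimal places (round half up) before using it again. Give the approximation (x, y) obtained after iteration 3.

Iteration 1:
  x = (8 - (-3)·3.000) / (6) = 2.833
  y = (-4 - (-4)·-1.000) / (7) = -1.143
Iteration 2:
  x = (8 - (-3)·-1.143) / (6) = 0.762
  y = (-4 - (-4)·2.833) / (7) = 1.047
Iteration 3:
  x = (8 - (-3)·1.047) / (6) = 1.857
  y = (-4 - (-4)·0.762) / (7) = -0.136

(1.857, -0.136)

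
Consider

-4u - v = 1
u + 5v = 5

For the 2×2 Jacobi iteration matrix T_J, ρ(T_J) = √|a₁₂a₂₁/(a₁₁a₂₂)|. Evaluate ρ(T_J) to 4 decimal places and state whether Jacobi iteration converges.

a₁₂a₂₁/(a₁₁a₂₂) = (-1)·(1) / ((-4)·(5)) = 0.050000
ρ = √|0.050000| = √0.050000 = 0.2236
ρ < 1, so Jacobi converges

0.2236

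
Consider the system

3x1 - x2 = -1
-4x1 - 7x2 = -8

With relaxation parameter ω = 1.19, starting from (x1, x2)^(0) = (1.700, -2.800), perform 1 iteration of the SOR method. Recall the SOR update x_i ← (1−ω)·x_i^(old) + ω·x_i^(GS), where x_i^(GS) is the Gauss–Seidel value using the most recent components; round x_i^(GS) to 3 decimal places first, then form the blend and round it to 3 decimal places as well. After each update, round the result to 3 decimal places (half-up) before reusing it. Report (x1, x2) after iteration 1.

Iteration 1:
  x1: GS value = (-1 - (-1)·-2.800) / (3) = -1.267;  x1 ← (1−ω)·1.700 + ω·-1.267 = -1.831
  x2: GS value = (-8 - (-4)·-1.831) / (-7) = 2.189;  x2 ← (1−ω)·-2.800 + ω·2.189 = 3.137

(-1.831, 3.137)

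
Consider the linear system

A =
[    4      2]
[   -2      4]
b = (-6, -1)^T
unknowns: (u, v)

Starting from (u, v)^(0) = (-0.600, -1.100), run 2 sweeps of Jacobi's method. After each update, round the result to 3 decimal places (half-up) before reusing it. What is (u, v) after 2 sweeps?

Iteration 1:
  u = (-6 - (2)·-1.100) / (4) = -0.950
  v = (-1 - (-2)·-0.600) / (4) = -0.550
Iteration 2:
  u = (-6 - (2)·-0.550) / (4) = -1.225
  v = (-1 - (-2)·-0.950) / (4) = -0.725

(-1.225, -0.725)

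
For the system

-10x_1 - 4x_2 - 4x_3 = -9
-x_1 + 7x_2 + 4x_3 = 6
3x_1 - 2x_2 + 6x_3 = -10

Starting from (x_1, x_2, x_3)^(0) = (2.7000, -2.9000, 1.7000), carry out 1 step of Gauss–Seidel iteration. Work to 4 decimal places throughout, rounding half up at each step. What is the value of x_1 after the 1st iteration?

Iteration 1:
  x_1 = (-9 - (-4)·-2.9000 - (-4)·1.7000) / (-10) = 1.3800
  x_2 = (6 - (-1)·1.3800 - (4)·1.7000) / (7) = 0.0829
  x_3 = (-10 - (3)·1.3800 - (-2)·0.0829) / (6) = -2.3290

1.3800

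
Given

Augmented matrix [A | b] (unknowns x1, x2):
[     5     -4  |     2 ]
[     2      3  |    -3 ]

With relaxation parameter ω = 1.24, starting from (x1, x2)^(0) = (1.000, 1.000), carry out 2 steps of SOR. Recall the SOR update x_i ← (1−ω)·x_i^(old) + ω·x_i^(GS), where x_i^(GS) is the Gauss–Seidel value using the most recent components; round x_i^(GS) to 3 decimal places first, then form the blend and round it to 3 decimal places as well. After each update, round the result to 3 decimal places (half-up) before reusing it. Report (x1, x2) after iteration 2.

Iteration 1:
  x1: GS value = (2 - (-4)·1.000) / (5) = 1.200;  x1 ← (1−ω)·1.000 + ω·1.200 = 1.248
  x2: GS value = (-3 - (2)·1.248) / (3) = -1.832;  x2 ← (1−ω)·1.000 + ω·-1.832 = -2.512
Iteration 2:
  x1: GS value = (2 - (-4)·-2.512) / (5) = -1.610;  x1 ← (1−ω)·1.248 + ω·-1.610 = -2.296
  x2: GS value = (-3 - (2)·-2.296) / (3) = 0.531;  x2 ← (1−ω)·-2.512 + ω·0.531 = 1.261

(-2.296, 1.261)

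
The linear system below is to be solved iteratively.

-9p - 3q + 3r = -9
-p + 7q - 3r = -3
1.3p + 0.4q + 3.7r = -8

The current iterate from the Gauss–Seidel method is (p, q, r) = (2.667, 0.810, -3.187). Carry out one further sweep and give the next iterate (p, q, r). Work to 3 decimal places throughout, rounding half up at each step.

One sweep:
  p = (-9 - (-3)·0.810 - (3)·-3.187) / (-9) = -0.332
  q = (-3 - (-1)·-0.332 - (-3)·-3.187) / (7) = -1.842
  r = (-8 - (1.3)·-0.332 - (0.4)·-1.842) / (3.7) = -1.846

(-0.332, -1.842, -1.846)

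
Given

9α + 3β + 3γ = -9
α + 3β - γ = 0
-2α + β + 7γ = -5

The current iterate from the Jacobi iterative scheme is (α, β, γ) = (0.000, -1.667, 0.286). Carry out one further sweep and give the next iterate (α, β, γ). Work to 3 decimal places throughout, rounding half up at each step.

(-0.540, 0.095, -0.476)

One sweep:
  α = (-9 - (3)·-1.667 - (3)·0.286) / (9) = -0.540
  β = (0 - (1)·0.000 - (-1)·0.286) / (3) = 0.095
  γ = (-5 - (-2)·0.000 - (1)·-1.667) / (7) = -0.476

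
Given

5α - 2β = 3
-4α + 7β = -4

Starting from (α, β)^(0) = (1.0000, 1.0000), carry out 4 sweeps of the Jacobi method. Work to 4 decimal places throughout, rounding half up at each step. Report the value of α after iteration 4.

0.5086

Iteration 1:
  α = (3 - (-2)·1.0000) / (5) = 1.0000
  β = (-4 - (-4)·1.0000) / (7) = 0.0000
Iteration 2:
  α = (3 - (-2)·0.0000) / (5) = 0.6000
  β = (-4 - (-4)·1.0000) / (7) = 0.0000
Iteration 3:
  α = (3 - (-2)·0.0000) / (5) = 0.6000
  β = (-4 - (-4)·0.6000) / (7) = -0.2286
Iteration 4:
  α = (3 - (-2)·-0.2286) / (5) = 0.5086
  β = (-4 - (-4)·0.6000) / (7) = -0.2286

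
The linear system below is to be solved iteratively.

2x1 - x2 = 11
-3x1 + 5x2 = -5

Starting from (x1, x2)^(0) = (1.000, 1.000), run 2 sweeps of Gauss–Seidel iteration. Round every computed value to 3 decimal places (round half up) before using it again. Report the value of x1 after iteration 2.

Iteration 1:
  x1 = (11 - (-1)·1.000) / (2) = 6.000
  x2 = (-5 - (-3)·6.000) / (5) = 2.600
Iteration 2:
  x1 = (11 - (-1)·2.600) / (2) = 6.800
  x2 = (-5 - (-3)·6.800) / (5) = 3.080

6.800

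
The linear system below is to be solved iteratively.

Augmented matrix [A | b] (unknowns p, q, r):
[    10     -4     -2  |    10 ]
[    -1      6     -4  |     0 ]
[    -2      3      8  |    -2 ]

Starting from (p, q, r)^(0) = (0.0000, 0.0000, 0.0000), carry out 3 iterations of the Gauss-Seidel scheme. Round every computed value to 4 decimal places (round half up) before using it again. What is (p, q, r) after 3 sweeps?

(1.0463, 0.1499, -0.0446)

Iteration 1:
  p = (10 - (-4)·0.0000 - (-2)·0.0000) / (10) = 1.0000
  q = (0 - (-1)·1.0000 - (-4)·0.0000) / (6) = 0.1667
  r = (-2 - (-2)·1.0000 - (3)·0.1667) / (8) = -0.0625
Iteration 2:
  p = (10 - (-4)·0.1667 - (-2)·-0.0625) / (10) = 1.0542
  q = (0 - (-1)·1.0542 - (-4)·-0.0625) / (6) = 0.1340
  r = (-2 - (-2)·1.0542 - (3)·0.1340) / (8) = -0.0367
Iteration 3:
  p = (10 - (-4)·0.1340 - (-2)·-0.0367) / (10) = 1.0463
  q = (0 - (-1)·1.0463 - (-4)·-0.0367) / (6) = 0.1499
  r = (-2 - (-2)·1.0463 - (3)·0.1499) / (8) = -0.0446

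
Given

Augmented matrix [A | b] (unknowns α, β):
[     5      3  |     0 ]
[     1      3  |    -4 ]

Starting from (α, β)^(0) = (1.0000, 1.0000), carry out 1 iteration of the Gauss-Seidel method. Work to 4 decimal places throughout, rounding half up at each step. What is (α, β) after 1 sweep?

(-0.6000, -1.1333)

Iteration 1:
  α = (0 - (3)·1.0000) / (5) = -0.6000
  β = (-4 - (1)·-0.6000) / (3) = -1.1333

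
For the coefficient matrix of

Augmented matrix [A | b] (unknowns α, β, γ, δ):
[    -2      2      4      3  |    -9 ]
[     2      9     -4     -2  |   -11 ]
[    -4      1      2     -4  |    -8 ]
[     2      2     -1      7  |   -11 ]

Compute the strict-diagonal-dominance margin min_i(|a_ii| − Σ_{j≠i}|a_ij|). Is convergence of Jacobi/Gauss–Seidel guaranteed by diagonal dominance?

-7

row 1: |-2| − (2+4+3) = -7
row 2: |9| − (2+4+2) = 1
row 3: |2| − (4+1+4) = -7
row 4: |7| − (2+2+1) = 2
minimum over rows = -7 → not strictly diagonally dominant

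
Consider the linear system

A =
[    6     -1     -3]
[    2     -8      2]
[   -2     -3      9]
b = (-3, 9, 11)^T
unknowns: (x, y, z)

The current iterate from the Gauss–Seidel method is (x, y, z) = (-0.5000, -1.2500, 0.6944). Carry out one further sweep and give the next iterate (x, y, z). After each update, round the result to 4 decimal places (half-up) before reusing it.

(-0.3611, -1.0417, 0.7947)

One sweep:
  x = (-3 - (-1)·-1.2500 - (-3)·0.6944) / (6) = -0.3611
  y = (9 - (2)·-0.3611 - (2)·0.6944) / (-8) = -1.0417
  z = (11 - (-2)·-0.3611 - (-3)·-1.0417) / (9) = 0.7947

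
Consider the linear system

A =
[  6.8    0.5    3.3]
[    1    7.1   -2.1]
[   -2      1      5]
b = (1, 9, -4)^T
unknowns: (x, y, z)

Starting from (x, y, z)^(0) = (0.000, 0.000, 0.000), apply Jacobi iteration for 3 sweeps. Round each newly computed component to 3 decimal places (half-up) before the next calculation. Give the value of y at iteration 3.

0.911

Iteration 1:
  x = (1 - (0.5)·0.000 - (3.3)·0.000) / (6.8) = 0.147
  y = (9 - (1)·0.000 - (-2.1)·0.000) / (7.1) = 1.268
  z = (-4 - (-2)·0.000 - (1)·0.000) / (5) = -0.800
Iteration 2:
  x = (1 - (0.5)·1.268 - (3.3)·-0.800) / (6.8) = 0.442
  y = (9 - (1)·0.147 - (-2.1)·-0.800) / (7.1) = 1.010
  z = (-4 - (-2)·0.147 - (1)·1.268) / (5) = -0.995
Iteration 3:
  x = (1 - (0.5)·1.010 - (3.3)·-0.995) / (6.8) = 0.556
  y = (9 - (1)·0.442 - (-2.1)·-0.995) / (7.1) = 0.911
  z = (-4 - (-2)·0.442 - (1)·1.010) / (5) = -0.825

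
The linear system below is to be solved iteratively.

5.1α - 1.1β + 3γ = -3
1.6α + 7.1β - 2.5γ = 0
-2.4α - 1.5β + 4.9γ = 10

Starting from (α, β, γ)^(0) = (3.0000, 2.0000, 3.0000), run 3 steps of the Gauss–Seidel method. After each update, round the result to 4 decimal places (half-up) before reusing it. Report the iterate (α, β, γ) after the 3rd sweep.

Iteration 1:
  α = (-3 - (-1.1)·2.0000 - (3)·3.0000) / (5.1) = -1.9216
  β = (0 - (1.6)·-1.9216 - (-2.5)·3.0000) / (7.1) = 1.4894
  γ = (10 - (-2.4)·-1.9216 - (-1.5)·1.4894) / (4.9) = 1.5556
Iteration 2:
  α = (-3 - (-1.1)·1.4894 - (3)·1.5556) / (5.1) = -1.1821
  β = (0 - (1.6)·-1.1821 - (-2.5)·1.5556) / (7.1) = 0.8141
  γ = (10 - (-2.4)·-1.1821 - (-1.5)·0.8141) / (4.9) = 1.7110
Iteration 3:
  α = (-3 - (-1.1)·0.8141 - (3)·1.7110) / (5.1) = -1.4191
  β = (0 - (1.6)·-1.4191 - (-2.5)·1.7110) / (7.1) = 0.9223
  γ = (10 - (-2.4)·-1.4191 - (-1.5)·0.9223) / (4.9) = 1.6281

(-1.4191, 0.9223, 1.6281)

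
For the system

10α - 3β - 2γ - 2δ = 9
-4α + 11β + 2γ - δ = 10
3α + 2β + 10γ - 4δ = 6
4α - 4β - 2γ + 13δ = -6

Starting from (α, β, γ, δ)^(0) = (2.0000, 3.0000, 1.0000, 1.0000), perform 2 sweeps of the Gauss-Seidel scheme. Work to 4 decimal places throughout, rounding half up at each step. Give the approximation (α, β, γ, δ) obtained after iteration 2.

Iteration 1:
  α = (9 - (-3)·3.0000 - (-2)·1.0000 - (-2)·1.0000) / (10) = 2.2000
  β = (10 - (-4)·2.2000 - (2)·1.0000 - (-1)·1.0000) / (11) = 1.6182
  γ = (6 - (3)·2.2000 - (2)·1.6182 - (-4)·1.0000) / (10) = 0.0164
  δ = (-6 - (4)·2.2000 - (-4)·1.6182 - (-2)·0.0164) / (13) = -0.6380
Iteration 2:
  α = (9 - (-3)·1.6182 - (-2)·0.0164 - (-2)·-0.6380) / (10) = 1.2611
  β = (10 - (-4)·1.2611 - (2)·0.0164 - (-1)·-0.6380) / (11) = 1.3067
  γ = (6 - (3)·1.2611 - (2)·1.3067 - (-4)·-0.6380) / (10) = -0.2949
  δ = (-6 - (4)·1.2611 - (-4)·1.3067 - (-2)·-0.2949) / (13) = -0.4929

(1.2611, 1.3067, -0.2949, -0.4929)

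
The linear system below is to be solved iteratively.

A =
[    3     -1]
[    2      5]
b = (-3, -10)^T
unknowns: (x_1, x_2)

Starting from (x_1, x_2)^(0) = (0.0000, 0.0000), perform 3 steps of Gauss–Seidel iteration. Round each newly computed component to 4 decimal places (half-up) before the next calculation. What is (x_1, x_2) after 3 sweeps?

Iteration 1:
  x_1 = (-3 - (-1)·0.0000) / (3) = -1.0000
  x_2 = (-10 - (2)·-1.0000) / (5) = -1.6000
Iteration 2:
  x_1 = (-3 - (-1)·-1.6000) / (3) = -1.5333
  x_2 = (-10 - (2)·-1.5333) / (5) = -1.3867
Iteration 3:
  x_1 = (-3 - (-1)·-1.3867) / (3) = -1.4622
  x_2 = (-10 - (2)·-1.4622) / (5) = -1.4151

(-1.4622, -1.4151)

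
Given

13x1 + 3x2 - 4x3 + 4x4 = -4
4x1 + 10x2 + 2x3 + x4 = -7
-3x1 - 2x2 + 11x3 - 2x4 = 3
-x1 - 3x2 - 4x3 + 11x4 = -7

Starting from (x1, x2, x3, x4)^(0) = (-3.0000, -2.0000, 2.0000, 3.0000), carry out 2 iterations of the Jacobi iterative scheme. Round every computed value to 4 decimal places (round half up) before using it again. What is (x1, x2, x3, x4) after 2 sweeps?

(-0.1496, -0.4930, 0.0622, -0.8371)

Iteration 1:
  x1 = (-4 - (3)·-2.0000 - (-4)·2.0000 - (4)·3.0000) / (13) = -0.1538
  x2 = (-7 - (4)·-3.0000 - (2)·2.0000 - (1)·3.0000) / (10) = -0.2000
  x3 = (3 - (-3)·-3.0000 - (-2)·-2.0000 - (-2)·3.0000) / (11) = -0.3636
  x4 = (-7 - (-1)·-3.0000 - (-3)·-2.0000 - (-4)·2.0000) / (11) = -0.7273
Iteration 2:
  x1 = (-4 - (3)·-0.2000 - (-4)·-0.3636 - (4)·-0.7273) / (13) = -0.1496
  x2 = (-7 - (4)·-0.1538 - (2)·-0.3636 - (1)·-0.7273) / (10) = -0.4930
  x3 = (3 - (-3)·-0.1538 - (-2)·-0.2000 - (-2)·-0.7273) / (11) = 0.0622
  x4 = (-7 - (-1)·-0.1538 - (-3)·-0.2000 - (-4)·-0.3636) / (11) = -0.8371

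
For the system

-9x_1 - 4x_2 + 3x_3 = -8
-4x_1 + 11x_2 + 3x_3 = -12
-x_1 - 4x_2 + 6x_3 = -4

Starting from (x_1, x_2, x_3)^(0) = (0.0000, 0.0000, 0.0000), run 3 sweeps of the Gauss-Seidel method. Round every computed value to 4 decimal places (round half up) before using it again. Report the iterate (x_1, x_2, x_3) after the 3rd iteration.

Iteration 1:
  x_1 = (-8 - (-4)·0.0000 - (3)·0.0000) / (-9) = 0.8889
  x_2 = (-12 - (-4)·0.8889 - (3)·0.0000) / (11) = -0.7677
  x_3 = (-4 - (-1)·0.8889 - (-4)·-0.7677) / (6) = -1.0303
Iteration 2:
  x_1 = (-8 - (-4)·-0.7677 - (3)·-1.0303) / (-9) = 0.8867
  x_2 = (-12 - (-4)·0.8867 - (3)·-1.0303) / (11) = -0.4875
  x_3 = (-4 - (-1)·0.8867 - (-4)·-0.4875) / (6) = -0.8439
Iteration 3:
  x_1 = (-8 - (-4)·-0.4875 - (3)·-0.8439) / (-9) = 0.8243
  x_2 = (-12 - (-4)·0.8243 - (3)·-0.8439) / (11) = -0.5610
  x_3 = (-4 - (-1)·0.8243 - (-4)·-0.5610) / (6) = -0.9033

(0.8243, -0.5610, -0.9033)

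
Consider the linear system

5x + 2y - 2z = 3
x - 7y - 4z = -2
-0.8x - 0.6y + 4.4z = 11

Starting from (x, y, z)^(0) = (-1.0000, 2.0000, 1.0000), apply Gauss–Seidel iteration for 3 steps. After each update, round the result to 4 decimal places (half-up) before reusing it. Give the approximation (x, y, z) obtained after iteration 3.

Iteration 1:
  x = (3 - (2)·2.0000 - (-2)·1.0000) / (5) = 0.2000
  y = (-2 - (1)·0.2000 - (-4)·1.0000) / (-7) = -0.2571
  z = (11 - (-0.8)·0.2000 - (-0.6)·-0.2571) / (4.4) = 2.5013
Iteration 2:
  x = (3 - (2)·-0.2571 - (-2)·2.5013) / (5) = 1.7034
  y = (-2 - (1)·1.7034 - (-4)·2.5013) / (-7) = -0.9003
  z = (11 - (-0.8)·1.7034 - (-0.6)·-0.9003) / (4.4) = 2.6869
Iteration 3:
  x = (3 - (2)·-0.9003 - (-2)·2.6869) / (5) = 2.0349
  y = (-2 - (1)·2.0349 - (-4)·2.6869) / (-7) = -0.9590
  z = (11 - (-0.8)·2.0349 - (-0.6)·-0.9590) / (4.4) = 2.7392

(2.0349, -0.9590, 2.7392)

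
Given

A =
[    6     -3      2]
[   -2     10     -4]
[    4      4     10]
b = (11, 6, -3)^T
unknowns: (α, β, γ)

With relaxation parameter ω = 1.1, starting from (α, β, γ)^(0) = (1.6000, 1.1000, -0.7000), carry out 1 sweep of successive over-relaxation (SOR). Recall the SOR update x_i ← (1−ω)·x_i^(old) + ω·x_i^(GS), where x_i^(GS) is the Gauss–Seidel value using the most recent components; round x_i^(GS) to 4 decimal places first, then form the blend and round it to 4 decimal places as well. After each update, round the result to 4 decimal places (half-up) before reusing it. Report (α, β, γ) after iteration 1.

Iteration 1:
  α: GS value = (11 - (-3)·1.1000 - (2)·-0.7000) / (6) = 2.6167;  α ← (1−ω)·1.6000 + ω·2.6167 = 2.7184
  β: GS value = (6 - (-2)·2.7184 - (-4)·-0.7000) / (10) = 0.8637;  β ← (1−ω)·1.1000 + ω·0.8637 = 0.8401
  γ: GS value = (-3 - (4)·2.7184 - (4)·0.8401) / (10) = -1.7234;  γ ← (1−ω)·-0.7000 + ω·-1.7234 = -1.8257

(2.7184, 0.8401, -1.8257)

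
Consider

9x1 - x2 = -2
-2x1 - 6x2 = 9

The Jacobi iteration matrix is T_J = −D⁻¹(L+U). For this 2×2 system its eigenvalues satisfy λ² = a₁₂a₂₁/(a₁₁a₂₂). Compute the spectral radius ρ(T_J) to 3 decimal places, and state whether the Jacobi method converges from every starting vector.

a₁₂a₂₁/(a₁₁a₂₂) = (-1)·(-2) / ((9)·(-6)) = -0.037037
ρ = √|-0.037037| = √0.037037 = 0.192
ρ < 1, so Jacobi converges

0.192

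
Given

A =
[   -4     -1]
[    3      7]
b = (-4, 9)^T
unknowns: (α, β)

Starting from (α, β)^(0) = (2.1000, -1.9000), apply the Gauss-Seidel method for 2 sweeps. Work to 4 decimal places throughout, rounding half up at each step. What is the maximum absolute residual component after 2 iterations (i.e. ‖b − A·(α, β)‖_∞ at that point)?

0.2736

Iteration 1:
  α = (-4 - (-1)·-1.9000) / (-4) = 1.4750
  β = (9 - (3)·1.4750) / (7) = 0.6536
Iteration 2:
  α = (-4 - (-1)·0.6536) / (-4) = 0.8366
  β = (9 - (3)·0.8366) / (7) = 0.9272
Residual b − A·x = (0.2736, -0.0002); ∞-norm = 0.2736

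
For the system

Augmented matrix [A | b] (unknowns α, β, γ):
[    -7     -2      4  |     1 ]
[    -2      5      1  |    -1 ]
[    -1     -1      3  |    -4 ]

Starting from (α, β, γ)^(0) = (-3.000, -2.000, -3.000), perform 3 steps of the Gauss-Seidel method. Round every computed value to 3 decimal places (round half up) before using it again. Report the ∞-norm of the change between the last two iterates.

0.045

Iteration 1:
  α = (1 - (-2)·-2.000 - (4)·-3.000) / (-7) = -1.286
  β = (-1 - (-2)·-1.286 - (1)·-3.000) / (5) = -0.114
  γ = (-4 - (-1)·-1.286 - (-1)·-0.114) / (3) = -1.800
Iteration 2:
  α = (1 - (-2)·-0.114 - (4)·-1.800) / (-7) = -1.139
  β = (-1 - (-2)·-1.139 - (1)·-1.800) / (5) = -0.296
  γ = (-4 - (-1)·-1.139 - (-1)·-0.296) / (3) = -1.812
Iteration 3:
  α = (1 - (-2)·-0.296 - (4)·-1.812) / (-7) = -1.094
  β = (-1 - (-2)·-1.094 - (1)·-1.812) / (5) = -0.275
  γ = (-4 - (-1)·-1.094 - (-1)·-0.275) / (3) = -1.790
Change: (0.045, 0.021, 0.022) → max |·| = 0.045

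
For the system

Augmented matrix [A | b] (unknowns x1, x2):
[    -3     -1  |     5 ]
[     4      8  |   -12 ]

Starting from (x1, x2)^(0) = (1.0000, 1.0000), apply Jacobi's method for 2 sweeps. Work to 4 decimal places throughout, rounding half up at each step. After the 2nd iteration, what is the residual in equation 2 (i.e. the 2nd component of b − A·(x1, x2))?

Iteration 1:
  x1 = (5 - (-1)·1.0000) / (-3) = -2.0000
  x2 = (-12 - (4)·1.0000) / (8) = -2.0000
Iteration 2:
  x1 = (5 - (-1)·-2.0000) / (-3) = -1.0000
  x2 = (-12 - (4)·-2.0000) / (8) = -0.5000
Residual b − A·x = (1.5000, -4.0000)

-4.0000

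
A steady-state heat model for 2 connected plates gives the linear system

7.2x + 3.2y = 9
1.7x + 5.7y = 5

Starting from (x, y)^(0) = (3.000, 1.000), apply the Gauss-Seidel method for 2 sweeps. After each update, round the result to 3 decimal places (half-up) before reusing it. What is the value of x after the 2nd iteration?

0.967

Iteration 1:
  x = (9 - (3.2)·1.000) / (7.2) = 0.806
  y = (5 - (1.7)·0.806) / (5.7) = 0.637
Iteration 2:
  x = (9 - (3.2)·0.637) / (7.2) = 0.967
  y = (5 - (1.7)·0.967) / (5.7) = 0.589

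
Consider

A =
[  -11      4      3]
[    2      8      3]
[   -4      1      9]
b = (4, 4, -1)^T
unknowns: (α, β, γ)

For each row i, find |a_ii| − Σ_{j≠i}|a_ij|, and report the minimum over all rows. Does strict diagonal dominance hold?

3

row 1: |-11| − (4+3) = 4
row 2: |8| − (2+3) = 3
row 3: |9| − (4+1) = 4
minimum over rows = 3 → strictly diagonally dominant (convergence guaranteed)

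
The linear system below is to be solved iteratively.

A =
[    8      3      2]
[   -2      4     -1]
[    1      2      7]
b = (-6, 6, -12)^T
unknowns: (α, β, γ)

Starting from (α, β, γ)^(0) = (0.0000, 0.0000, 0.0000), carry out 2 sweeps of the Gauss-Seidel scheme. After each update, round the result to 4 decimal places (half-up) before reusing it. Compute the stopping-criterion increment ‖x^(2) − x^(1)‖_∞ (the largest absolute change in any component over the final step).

Iteration 1:
  α = (-6 - (3)·0.0000 - (2)·0.0000) / (8) = -0.7500
  β = (6 - (-2)·-0.7500 - (-1)·0.0000) / (4) = 1.1250
  γ = (-12 - (1)·-0.7500 - (2)·1.1250) / (7) = -1.9286
Iteration 2:
  α = (-6 - (3)·1.1250 - (2)·-1.9286) / (8) = -0.6897
  β = (6 - (-2)·-0.6897 - (-1)·-1.9286) / (4) = 0.6730
  γ = (-12 - (1)·-0.6897 - (2)·0.6730) / (7) = -1.8080
Change: (0.0603, -0.4520, 0.1206) → max |·| = 0.4520

0.4520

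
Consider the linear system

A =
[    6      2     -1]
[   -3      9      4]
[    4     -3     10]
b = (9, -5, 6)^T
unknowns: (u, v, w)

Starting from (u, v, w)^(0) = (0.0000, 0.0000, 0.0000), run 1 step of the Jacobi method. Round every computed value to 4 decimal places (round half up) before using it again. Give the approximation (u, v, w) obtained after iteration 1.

(1.5000, -0.5556, 0.6000)

Iteration 1:
  u = (9 - (2)·0.0000 - (-1)·0.0000) / (6) = 1.5000
  v = (-5 - (-3)·0.0000 - (4)·0.0000) / (9) = -0.5556
  w = (6 - (4)·0.0000 - (-3)·0.0000) / (10) = 0.6000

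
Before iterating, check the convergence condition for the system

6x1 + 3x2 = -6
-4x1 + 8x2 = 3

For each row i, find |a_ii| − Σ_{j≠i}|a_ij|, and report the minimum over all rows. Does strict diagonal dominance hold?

row 1: |6| − (3) = 3
row 2: |8| − (4) = 4
minimum over rows = 3 → strictly diagonally dominant (convergence guaranteed)

3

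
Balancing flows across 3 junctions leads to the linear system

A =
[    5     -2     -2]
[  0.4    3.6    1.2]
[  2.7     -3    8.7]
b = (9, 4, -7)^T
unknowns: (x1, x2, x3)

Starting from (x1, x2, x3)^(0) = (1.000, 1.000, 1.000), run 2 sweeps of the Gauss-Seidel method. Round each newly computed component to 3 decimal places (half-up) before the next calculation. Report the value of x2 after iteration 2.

Iteration 1:
  x1 = (9 - (-2)·1.000 - (-2)·1.000) / (5) = 2.600
  x2 = (4 - (0.4)·2.600 - (1.2)·1.000) / (3.6) = 0.489
  x3 = (-7 - (2.7)·2.600 - (-3)·0.489) / (8.7) = -1.443
Iteration 2:
  x1 = (9 - (-2)·0.489 - (-2)·-1.443) / (5) = 1.418
  x2 = (4 - (0.4)·1.418 - (1.2)·-1.443) / (3.6) = 1.435
  x3 = (-7 - (2.7)·1.418 - (-3)·1.435) / (8.7) = -0.750

1.435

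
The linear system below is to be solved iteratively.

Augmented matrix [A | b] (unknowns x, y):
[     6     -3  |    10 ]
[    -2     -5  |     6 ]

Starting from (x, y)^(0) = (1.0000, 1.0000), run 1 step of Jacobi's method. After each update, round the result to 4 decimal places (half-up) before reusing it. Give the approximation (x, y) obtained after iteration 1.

(2.1667, -1.6000)

Iteration 1:
  x = (10 - (-3)·1.0000) / (6) = 2.1667
  y = (6 - (-2)·1.0000) / (-5) = -1.6000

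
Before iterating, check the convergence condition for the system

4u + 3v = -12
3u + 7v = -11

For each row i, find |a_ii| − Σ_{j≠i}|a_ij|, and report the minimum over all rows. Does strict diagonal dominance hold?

row 1: |4| − (3) = 1
row 2: |7| − (3) = 4
minimum over rows = 1 → strictly diagonally dominant (convergence guaranteed)

1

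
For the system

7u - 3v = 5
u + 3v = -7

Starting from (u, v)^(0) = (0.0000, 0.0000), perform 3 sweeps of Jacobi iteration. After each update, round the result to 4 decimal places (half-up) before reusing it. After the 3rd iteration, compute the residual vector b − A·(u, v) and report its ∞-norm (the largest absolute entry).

0.9996

Iteration 1:
  u = (5 - (-3)·0.0000) / (7) = 0.7143
  v = (-7 - (1)·0.0000) / (3) = -2.3333
Iteration 2:
  u = (5 - (-3)·-2.3333) / (7) = -0.2857
  v = (-7 - (1)·0.7143) / (3) = -2.5714
Iteration 3:
  u = (5 - (-3)·-2.5714) / (7) = -0.3877
  v = (-7 - (1)·-0.2857) / (3) = -2.2381
Residual b − A·x = (0.9996, 0.1020); ∞-norm = 0.9996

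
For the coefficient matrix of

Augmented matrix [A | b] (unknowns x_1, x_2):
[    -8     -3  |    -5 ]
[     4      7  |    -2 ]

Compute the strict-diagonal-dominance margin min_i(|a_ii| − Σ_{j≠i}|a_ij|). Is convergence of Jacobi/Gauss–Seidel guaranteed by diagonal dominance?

3

row 1: |-8| − (3) = 5
row 2: |7| − (4) = 3
minimum over rows = 3 → strictly diagonally dominant (convergence guaranteed)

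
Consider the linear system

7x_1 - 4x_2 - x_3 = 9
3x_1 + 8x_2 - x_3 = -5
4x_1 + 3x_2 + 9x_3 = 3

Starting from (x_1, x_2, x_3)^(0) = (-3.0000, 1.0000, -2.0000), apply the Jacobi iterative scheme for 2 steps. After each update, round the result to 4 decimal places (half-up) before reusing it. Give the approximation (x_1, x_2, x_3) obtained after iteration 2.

Iteration 1:
  x_1 = (9 - (-4)·1.0000 - (-1)·-2.0000) / (7) = 1.5714
  x_2 = (-5 - (3)·-3.0000 - (-1)·-2.0000) / (8) = 0.2500
  x_3 = (3 - (4)·-3.0000 - (3)·1.0000) / (9) = 1.3333
Iteration 2:
  x_1 = (9 - (-4)·0.2500 - (-1)·1.3333) / (7) = 1.6190
  x_2 = (-5 - (3)·1.5714 - (-1)·1.3333) / (8) = -1.0476
  x_3 = (3 - (4)·1.5714 - (3)·0.2500) / (9) = -0.4484

(1.6190, -1.0476, -0.4484)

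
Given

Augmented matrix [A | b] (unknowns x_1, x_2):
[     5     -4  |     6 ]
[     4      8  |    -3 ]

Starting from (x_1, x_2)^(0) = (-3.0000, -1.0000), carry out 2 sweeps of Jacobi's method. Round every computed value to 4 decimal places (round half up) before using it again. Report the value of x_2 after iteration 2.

Iteration 1:
  x_1 = (6 - (-4)·-1.0000) / (5) = 0.4000
  x_2 = (-3 - (4)·-3.0000) / (8) = 1.1250
Iteration 2:
  x_1 = (6 - (-4)·1.1250) / (5) = 2.1000
  x_2 = (-3 - (4)·0.4000) / (8) = -0.5750

-0.5750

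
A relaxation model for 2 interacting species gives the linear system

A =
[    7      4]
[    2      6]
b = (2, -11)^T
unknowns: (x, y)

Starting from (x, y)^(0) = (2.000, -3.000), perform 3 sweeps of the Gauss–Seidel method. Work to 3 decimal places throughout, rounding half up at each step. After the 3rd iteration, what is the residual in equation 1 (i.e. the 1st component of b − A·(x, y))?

-0.072

Iteration 1:
  x = (2 - (4)·-3.000) / (7) = 2.000
  y = (-11 - (2)·2.000) / (6) = -2.500
Iteration 2:
  x = (2 - (4)·-2.500) / (7) = 1.714
  y = (-11 - (2)·1.714) / (6) = -2.405
Iteration 3:
  x = (2 - (4)·-2.405) / (7) = 1.660
  y = (-11 - (2)·1.660) / (6) = -2.387
Residual b − A·x = (-0.072, 0.002)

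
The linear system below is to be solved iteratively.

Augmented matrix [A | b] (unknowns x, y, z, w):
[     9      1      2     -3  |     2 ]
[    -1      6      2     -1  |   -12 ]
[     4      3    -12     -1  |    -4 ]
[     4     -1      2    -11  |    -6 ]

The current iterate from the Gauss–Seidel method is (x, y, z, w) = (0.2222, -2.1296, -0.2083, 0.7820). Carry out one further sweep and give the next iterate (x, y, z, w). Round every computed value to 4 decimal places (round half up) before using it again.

One sweep:
  x = (2 - (1)·-2.1296 - (2)·-0.2083 - (-3)·0.7820) / (9) = 0.7658
  y = (-12 - (-1)·0.7658 - (2)·-0.2083 - (-1)·0.7820) / (6) = -1.6726
  z = (-4 - (4)·0.7658 - (3)·-1.6726 - (-1)·0.7820) / (-12) = 0.1053
  w = (-6 - (4)·0.7658 - (-1)·-1.6726 - (2)·0.1053) / (-11) = 0.9951

(0.7658, -1.6726, 0.1053, 0.9951)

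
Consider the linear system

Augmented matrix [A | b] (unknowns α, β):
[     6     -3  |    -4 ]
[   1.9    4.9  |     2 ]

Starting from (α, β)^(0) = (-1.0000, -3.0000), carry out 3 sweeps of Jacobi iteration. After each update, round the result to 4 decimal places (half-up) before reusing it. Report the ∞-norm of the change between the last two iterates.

0.7359

Iteration 1:
  α = (-4 - (-3)·-3.0000) / (6) = -2.1667
  β = (2 - (1.9)·-1.0000) / (4.9) = 0.7959
Iteration 2:
  α = (-4 - (-3)·0.7959) / (6) = -0.2687
  β = (2 - (1.9)·-2.1667) / (4.9) = 1.2483
Iteration 3:
  α = (-4 - (-3)·1.2483) / (6) = -0.0425
  β = (2 - (1.9)·-0.2687) / (4.9) = 0.5124
Change: (0.2262, -0.7359) → max |·| = 0.7359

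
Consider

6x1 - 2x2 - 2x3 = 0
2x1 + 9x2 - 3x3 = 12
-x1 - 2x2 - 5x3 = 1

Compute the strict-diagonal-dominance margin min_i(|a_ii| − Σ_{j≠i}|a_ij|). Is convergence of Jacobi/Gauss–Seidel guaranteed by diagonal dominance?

2

row 1: |6| − (2+2) = 2
row 2: |9| − (2+3) = 4
row 3: |-5| − (1+2) = 2
minimum over rows = 2 → strictly diagonally dominant (convergence guaranteed)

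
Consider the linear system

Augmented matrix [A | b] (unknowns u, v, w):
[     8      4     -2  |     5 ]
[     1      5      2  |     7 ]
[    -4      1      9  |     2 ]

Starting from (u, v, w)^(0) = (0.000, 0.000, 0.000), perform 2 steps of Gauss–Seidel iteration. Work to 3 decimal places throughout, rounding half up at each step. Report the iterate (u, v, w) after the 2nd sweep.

Iteration 1:
  u = (5 - (4)·0.000 - (-2)·0.000) / (8) = 0.625
  v = (7 - (1)·0.625 - (2)·0.000) / (5) = 1.275
  w = (2 - (-4)·0.625 - (1)·1.275) / (9) = 0.358
Iteration 2:
  u = (5 - (4)·1.275 - (-2)·0.358) / (8) = 0.077
  v = (7 - (1)·0.077 - (2)·0.358) / (5) = 1.241
  w = (2 - (-4)·0.077 - (1)·1.241) / (9) = 0.119

(0.077, 1.241, 0.119)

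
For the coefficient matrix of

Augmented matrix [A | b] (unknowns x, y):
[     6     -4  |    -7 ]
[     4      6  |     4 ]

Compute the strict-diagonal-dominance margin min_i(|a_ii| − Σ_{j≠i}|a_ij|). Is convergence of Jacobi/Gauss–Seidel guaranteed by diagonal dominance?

2

row 1: |6| − (4) = 2
row 2: |6| − (4) = 2
minimum over rows = 2 → strictly diagonally dominant (convergence guaranteed)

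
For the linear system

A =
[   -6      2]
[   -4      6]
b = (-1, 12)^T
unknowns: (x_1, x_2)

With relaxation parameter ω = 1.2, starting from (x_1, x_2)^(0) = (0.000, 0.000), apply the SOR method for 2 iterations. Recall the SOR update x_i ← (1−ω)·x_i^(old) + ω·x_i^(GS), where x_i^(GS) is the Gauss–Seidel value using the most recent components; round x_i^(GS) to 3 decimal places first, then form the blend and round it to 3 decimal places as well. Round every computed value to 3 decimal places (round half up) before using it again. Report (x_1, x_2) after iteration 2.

(1.184, 2.835)

Iteration 1:
  x_1: GS value = (-1 - (2)·0.000) / (-6) = 0.167;  x_1 ← (1−ω)·0.000 + ω·0.167 = 0.200
  x_2: GS value = (12 - (-4)·0.200) / (6) = 2.133;  x_2 ← (1−ω)·0.000 + ω·2.133 = 2.560
Iteration 2:
  x_1: GS value = (-1 - (2)·2.560) / (-6) = 1.020;  x_1 ← (1−ω)·0.200 + ω·1.020 = 1.184
  x_2: GS value = (12 - (-4)·1.184) / (6) = 2.789;  x_2 ← (1−ω)·2.560 + ω·2.789 = 2.835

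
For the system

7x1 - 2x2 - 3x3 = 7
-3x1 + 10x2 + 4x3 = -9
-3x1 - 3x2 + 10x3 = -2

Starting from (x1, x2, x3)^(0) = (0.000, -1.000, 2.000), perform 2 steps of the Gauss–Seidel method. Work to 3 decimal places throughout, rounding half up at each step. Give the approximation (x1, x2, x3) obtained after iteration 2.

Iteration 1:
  x1 = (7 - (-2)·-1.000 - (-3)·2.000) / (7) = 1.571
  x2 = (-9 - (-3)·1.571 - (4)·2.000) / (10) = -1.229
  x3 = (-2 - (-3)·1.571 - (-3)·-1.229) / (10) = -0.097
Iteration 2:
  x1 = (7 - (-2)·-1.229 - (-3)·-0.097) / (7) = 0.607
  x2 = (-9 - (-3)·0.607 - (4)·-0.097) / (10) = -0.679
  x3 = (-2 - (-3)·0.607 - (-3)·-0.679) / (10) = -0.222

(0.607, -0.679, -0.222)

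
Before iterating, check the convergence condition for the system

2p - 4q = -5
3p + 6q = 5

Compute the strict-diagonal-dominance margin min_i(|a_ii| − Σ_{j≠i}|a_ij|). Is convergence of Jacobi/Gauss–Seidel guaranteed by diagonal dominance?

-2

row 1: |2| − (4) = -2
row 2: |6| − (3) = 3
minimum over rows = -2 → not strictly diagonally dominant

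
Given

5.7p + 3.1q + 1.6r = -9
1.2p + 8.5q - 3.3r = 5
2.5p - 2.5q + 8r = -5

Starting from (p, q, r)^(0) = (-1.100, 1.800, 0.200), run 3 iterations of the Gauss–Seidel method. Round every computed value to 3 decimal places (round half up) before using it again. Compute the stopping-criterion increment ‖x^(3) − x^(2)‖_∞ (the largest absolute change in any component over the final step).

0.028

Iteration 1:
  p = (-9 - (3.1)·1.800 - (1.6)·0.200) / (5.7) = -2.614
  q = (5 - (1.2)·-2.614 - (-3.3)·0.200) / (8.5) = 1.035
  r = (-5 - (2.5)·-2.614 - (-2.5)·1.035) / (8) = 0.515
Iteration 2:
  p = (-9 - (3.1)·1.035 - (1.6)·0.515) / (5.7) = -2.286
  q = (5 - (1.2)·-2.286 - (-3.3)·0.515) / (8.5) = 1.111
  r = (-5 - (2.5)·-2.286 - (-2.5)·1.111) / (8) = 0.437
Iteration 3:
  p = (-9 - (3.1)·1.111 - (1.6)·0.437) / (5.7) = -2.306
  q = (5 - (1.2)·-2.306 - (-3.3)·0.437) / (8.5) = 1.083
  r = (-5 - (2.5)·-2.306 - (-2.5)·1.083) / (8) = 0.434
Change: (-0.020, -0.028, -0.003) → max |·| = 0.028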